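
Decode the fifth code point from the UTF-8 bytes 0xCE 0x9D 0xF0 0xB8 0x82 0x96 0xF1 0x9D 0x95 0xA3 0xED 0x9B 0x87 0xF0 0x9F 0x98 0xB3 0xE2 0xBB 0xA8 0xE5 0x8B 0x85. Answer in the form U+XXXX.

U+1F633

Offset 0: leading byte 0xCE = 11001110 → 2-byte char #1 = CE 9D.
Offset 2: leading byte 0xF0 = 11110000 → 4-byte char #2 = F0 B8 82 96.
Offset 6: leading byte 0xF1 = 11110001 → 4-byte char #3 = F1 9D 95 A3.
Offset 10: leading byte 0xED = 11101101 → 3-byte char #4 = ED 9B 87.
Offset 13: leading byte 0xF0 = 11110000 → 4-byte char #5 = F0 9F 98 B3.
Leading byte 0xF0 = 11110000 matches 11110xxx → 4-byte sequence.
Byte 1: 0xF0 = 11110000, payload 000 (3 bits).
Byte 2: 0x9F = 10011111 (10xxxxxx ✓), payload 011111.
Byte 3: 0x98 = 10011000 (10xxxxxx ✓), payload 011000.
Byte 4: 0xB3 = 10110011 (10xxxxxx ✓), payload 110011.
Concatenate: 000011111011000110011 = 0x1F633 (21 bits → U+1F633).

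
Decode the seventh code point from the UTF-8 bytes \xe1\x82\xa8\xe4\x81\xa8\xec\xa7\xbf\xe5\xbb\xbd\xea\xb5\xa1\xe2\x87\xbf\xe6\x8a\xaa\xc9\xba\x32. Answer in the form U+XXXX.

Offset 0: leading byte 0xE1 = 11100001 → 3-byte char #1 = E1 82 A8.
Offset 3: leading byte 0xE4 = 11100100 → 3-byte char #2 = E4 81 A8.
Offset 6: leading byte 0xEC = 11101100 → 3-byte char #3 = EC A7 BF.
Offset 9: leading byte 0xE5 = 11100101 → 3-byte char #4 = E5 BB BD.
Offset 12: leading byte 0xEA = 11101010 → 3-byte char #5 = EA B5 A1.
Offset 15: leading byte 0xE2 = 11100010 → 3-byte char #6 = E2 87 BF.
Offset 18: leading byte 0xE6 = 11100110 → 3-byte char #7 = E6 8A AA.
Leading byte 0xE6 = 11100110 matches 1110xxxx → 3-byte sequence.
Byte 1: 0xE6 = 11100110, payload 0110 (4 bits).
Byte 2: 0x8A = 10001010 (10xxxxxx ✓), payload 001010.
Byte 3: 0xAA = 10101010 (10xxxxxx ✓), payload 101010.
Concatenate: 0110001010101010 = 0x62AA (16 bits → U+62AA).

U+62AA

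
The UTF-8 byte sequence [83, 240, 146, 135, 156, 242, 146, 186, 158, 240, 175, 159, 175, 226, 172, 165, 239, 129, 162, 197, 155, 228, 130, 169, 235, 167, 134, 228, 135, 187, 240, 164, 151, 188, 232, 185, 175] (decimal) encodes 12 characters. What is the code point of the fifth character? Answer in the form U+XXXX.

Offset 0: leading byte 0x53 = 01010011 → 1-byte char #1 = 53.
Offset 1: leading byte 0xF0 = 11110000 → 4-byte char #2 = F0 92 87 9C.
Offset 5: leading byte 0xF2 = 11110010 → 4-byte char #3 = F2 92 BA 9E.
Offset 9: leading byte 0xF0 = 11110000 → 4-byte char #4 = F0 AF 9F AF.
Offset 13: leading byte 0xE2 = 11100010 → 3-byte char #5 = E2 AC A5.
Leading byte 0xE2 = 11100010 matches 1110xxxx → 3-byte sequence.
Byte 1: 0xE2 = 11100010, payload 0010 (4 bits).
Byte 2: 0xAC = 10101100 (10xxxxxx ✓), payload 101100.
Byte 3: 0xA5 = 10100101 (10xxxxxx ✓), payload 100101.
Concatenate: 0010101100100101 = 0x2B25 (16 bits → U+2B25).

U+2B25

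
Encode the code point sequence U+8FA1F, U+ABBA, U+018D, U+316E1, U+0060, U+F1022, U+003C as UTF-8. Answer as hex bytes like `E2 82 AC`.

F2 8F A8 9F EA AE BA C6 8D F0 B1 9B A1 60 F3 B1 80 A2 3C

U+8FA1F: 4-byte form → F2 8F A8 9F.
U+ABBA: 3-byte form → EA AE BA.
U+018D: 2-byte form → C6 8D.
U+316E1: 4-byte form → F0 B1 9B A1.
U+0060: 1-byte form → 60.
U+F1022: 4-byte form → F3 B1 80 A2.
U+003C: 1-byte form → 3C.
Concatenated (19 bytes): F2 8F A8 9F EA AE BA C6 8D F0 B1 9B A1 60 F3 B1 80 A2 3C.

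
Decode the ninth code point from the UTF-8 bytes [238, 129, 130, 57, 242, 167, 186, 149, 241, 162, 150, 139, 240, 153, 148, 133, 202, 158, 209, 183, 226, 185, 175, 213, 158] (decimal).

Offset 0: leading byte 0xEE = 11101110 → 3-byte char #1 = EE 81 82.
Offset 3: leading byte 0x39 = 00111001 → 1-byte char #2 = 39.
Offset 4: leading byte 0xF2 = 11110010 → 4-byte char #3 = F2 A7 BA 95.
Offset 8: leading byte 0xF1 = 11110001 → 4-byte char #4 = F1 A2 96 8B.
Offset 12: leading byte 0xF0 = 11110000 → 4-byte char #5 = F0 99 94 85.
Offset 16: leading byte 0xCA = 11001010 → 2-byte char #6 = CA 9E.
Offset 18: leading byte 0xD1 = 11010001 → 2-byte char #7 = D1 B7.
Offset 20: leading byte 0xE2 = 11100010 → 3-byte char #8 = E2 B9 AF.
Offset 23: leading byte 0xD5 = 11010101 → 2-byte char #9 = D5 9E.
Leading byte 0xD5 = 11010101 matches 110xxxxx → 2-byte sequence.
Byte 1: 0xD5 = 11010101, payload 10101 (5 bits).
Byte 2: 0x9E = 10011110 (10xxxxxx ✓), payload 011110.
Concatenate: 10101011110 = 0x55E (11 bits → U+055E).

U+055E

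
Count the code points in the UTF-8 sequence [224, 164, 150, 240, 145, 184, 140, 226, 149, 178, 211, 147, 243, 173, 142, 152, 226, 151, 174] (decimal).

6

Byte at offset 0: 0xE0 = 11100000 → 3-byte char (#1). Advance 3.
Byte at offset 3: 0xF0 = 11110000 → 4-byte char (#2). Advance 4.
Byte at offset 7: 0xE2 = 11100010 → 3-byte char (#3). Advance 3.
Byte at offset 10: 0xD3 = 11010011 → 2-byte char (#4). Advance 2.
Byte at offset 12: 0xF3 = 11110011 → 4-byte char (#5). Advance 4.
Byte at offset 16: 0xE2 = 11100010 → 3-byte char (#6). Advance 3.
Reached end at offset 19 after 6 code points.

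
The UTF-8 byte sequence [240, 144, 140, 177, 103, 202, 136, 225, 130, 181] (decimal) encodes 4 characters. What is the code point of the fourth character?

Offset 0: leading byte 0xF0 = 11110000 → 4-byte char #1 = F0 90 8C B1.
Offset 4: leading byte 0x67 = 01100111 → 1-byte char #2 = 67.
Offset 5: leading byte 0xCA = 11001010 → 2-byte char #3 = CA 88.
Offset 7: leading byte 0xE1 = 11100001 → 3-byte char #4 = E1 82 B5.
Leading byte 0xE1 = 11100001 matches 1110xxxx → 3-byte sequence.
Byte 1: 0xE1 = 11100001, payload 0001 (4 bits).
Byte 2: 0x82 = 10000010 (10xxxxxx ✓), payload 000010.
Byte 3: 0xB5 = 10110101 (10xxxxxx ✓), payload 110101.
Concatenate: 0001000010110101 = 0x10B5 (16 bits → U+10B5).

U+10B5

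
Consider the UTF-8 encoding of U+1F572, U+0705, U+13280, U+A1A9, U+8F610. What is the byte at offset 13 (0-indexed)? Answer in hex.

U+1F572 → 4-byte form F0 9F 95 B2 at offsets 0–3.
U+0705 → 2-byte form DC 85 at offsets 4–5.
U+13280 → 4-byte form F0 93 8A 80 at offsets 6–9.
U+A1A9 → 3-byte form EA 86 A9 at offsets 10–12.
U+8F610 → 4-byte form F2 8F 98 90 at offsets 13–16.
Offset 13 falls in char 5's range; it's byte 1 of F2 8F 98 90 = 0xF2.

0xF2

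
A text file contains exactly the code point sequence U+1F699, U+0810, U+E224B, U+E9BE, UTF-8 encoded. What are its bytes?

F0 9F 9A 99 E0 A0 90 F3 A2 89 8B EE A6 BE

U+1F699: 4-byte form → F0 9F 9A 99.
U+0810: 3-byte form → E0 A0 90.
U+E224B: 4-byte form → F3 A2 89 8B.
U+E9BE: 3-byte form → EE A6 BE.
Concatenated (14 bytes): F0 9F 9A 99 E0 A0 90 F3 A2 89 8B EE A6 BE.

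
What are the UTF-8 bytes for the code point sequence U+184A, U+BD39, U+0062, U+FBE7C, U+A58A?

E1 A1 8A EB B4 B9 62 F3 BB B9 BC EA 96 8A

U+184A: 3-byte form → E1 A1 8A.
U+BD39: 3-byte form → EB B4 B9.
U+0062: 1-byte form → 62.
U+FBE7C: 4-byte form → F3 BB B9 BC.
U+A58A: 3-byte form → EA 96 8A.
Concatenated (14 bytes): E1 A1 8A EB B4 B9 62 F3 BB B9 BC EA 96 8A.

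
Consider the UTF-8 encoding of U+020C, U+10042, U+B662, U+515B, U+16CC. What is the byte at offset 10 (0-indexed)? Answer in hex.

0x85

U+020C → 2-byte form C8 8C at offsets 0–1.
U+10042 → 4-byte form F0 90 81 82 at offsets 2–5.
U+B662 → 3-byte form EB 99 A2 at offsets 6–8.
U+515B → 3-byte form E5 85 9B at offsets 9–11.
Offset 10 falls in char 4's range; it's byte 2 of E5 85 9B = 0x85.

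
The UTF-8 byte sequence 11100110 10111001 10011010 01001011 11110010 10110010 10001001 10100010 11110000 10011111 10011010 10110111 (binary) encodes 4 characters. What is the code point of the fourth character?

U+1F6B7

Offset 0: leading byte 0xE6 = 11100110 → 3-byte char #1 = E6 B9 9A.
Offset 3: leading byte 0x4B = 01001011 → 1-byte char #2 = 4B.
Offset 4: leading byte 0xF2 = 11110010 → 4-byte char #3 = F2 B2 89 A2.
Offset 8: leading byte 0xF0 = 11110000 → 4-byte char #4 = F0 9F 9A B7.
Leading byte 0xF0 = 11110000 matches 11110xxx → 4-byte sequence.
Byte 1: 0xF0 = 11110000, payload 000 (3 bits).
Byte 2: 0x9F = 10011111 (10xxxxxx ✓), payload 011111.
Byte 3: 0x9A = 10011010 (10xxxxxx ✓), payload 011010.
Byte 4: 0xB7 = 10110111 (10xxxxxx ✓), payload 110111.
Concatenate: 000011111011010110111 = 0x1F6B7 (21 bits → U+1F6B7).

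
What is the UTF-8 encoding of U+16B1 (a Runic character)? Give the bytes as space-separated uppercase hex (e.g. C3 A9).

U+16B1 = 0x16B1 = 5809 decimal. In range U+0800–U+FFFF → 3-byte form: 1110xxxx 10xxxxxx 10xxxxxx.
Binary (16 bits): 0001011010110001.
Split 4+6+6: 0001 | 011010 | 110001.
Byte 1: 11100001 = 0xE1.
Byte 2: 10011010 = 0x9A.
Byte 3: 10110001 = 0xB1.

E1 9A B1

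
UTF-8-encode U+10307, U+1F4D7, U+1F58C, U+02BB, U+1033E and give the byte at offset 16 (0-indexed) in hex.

U+10307 → 4-byte form F0 90 8C 87 at offsets 0–3.
U+1F4D7 → 4-byte form F0 9F 93 97 at offsets 4–7.
U+1F58C → 4-byte form F0 9F 96 8C at offsets 8–11.
U+02BB → 2-byte form CA BB at offsets 12–13.
U+1033E → 4-byte form F0 90 8C BE at offsets 14–17.
Offset 16 falls in char 5's range; it's byte 3 of F0 90 8C BE = 0x8C.

0x8C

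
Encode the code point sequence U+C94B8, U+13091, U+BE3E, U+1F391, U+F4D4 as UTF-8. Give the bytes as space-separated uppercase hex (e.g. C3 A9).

F3 89 92 B8 F0 93 82 91 EB B8 BE F0 9F 8E 91 EF 93 94

U+C94B8: 4-byte form → F3 89 92 B8.
U+13091: 4-byte form → F0 93 82 91.
U+BE3E: 3-byte form → EB B8 BE.
U+1F391: 4-byte form → F0 9F 8E 91.
U+F4D4: 3-byte form → EF 93 94.
Concatenated (18 bytes): F3 89 92 B8 F0 93 82 91 EB B8 BE F0 9F 8E 91 EF 93 94.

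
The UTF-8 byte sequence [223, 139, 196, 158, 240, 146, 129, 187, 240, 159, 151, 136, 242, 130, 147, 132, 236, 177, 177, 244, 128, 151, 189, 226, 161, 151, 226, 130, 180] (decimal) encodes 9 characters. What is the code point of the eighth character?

U+2857

Offset 0: leading byte 0xDF = 11011111 → 2-byte char #1 = DF 8B.
Offset 2: leading byte 0xC4 = 11000100 → 2-byte char #2 = C4 9E.
Offset 4: leading byte 0xF0 = 11110000 → 4-byte char #3 = F0 92 81 BB.
Offset 8: leading byte 0xF0 = 11110000 → 4-byte char #4 = F0 9F 97 88.
Offset 12: leading byte 0xF2 = 11110010 → 4-byte char #5 = F2 82 93 84.
Offset 16: leading byte 0xEC = 11101100 → 3-byte char #6 = EC B1 B1.
Offset 19: leading byte 0xF4 = 11110100 → 4-byte char #7 = F4 80 97 BD.
Offset 23: leading byte 0xE2 = 11100010 → 3-byte char #8 = E2 A1 97.
Leading byte 0xE2 = 11100010 matches 1110xxxx → 3-byte sequence.
Byte 1: 0xE2 = 11100010, payload 0010 (4 bits).
Byte 2: 0xA1 = 10100001 (10xxxxxx ✓), payload 100001.
Byte 3: 0x97 = 10010111 (10xxxxxx ✓), payload 010111.
Concatenate: 0010100001010111 = 0x2857 (16 bits → U+2857).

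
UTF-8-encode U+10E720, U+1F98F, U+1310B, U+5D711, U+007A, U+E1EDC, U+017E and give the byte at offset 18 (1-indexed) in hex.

1-indexed offset 18 is 0-indexed offset 17.
U+10E720 → 4-byte form F4 8E 9C A0 at offsets 0–3.
U+1F98F → 4-byte form F0 9F A6 8F at offsets 4–7.
U+1310B → 4-byte form F0 93 84 8B at offsets 8–11.
U+5D711 → 4-byte form F1 9D 9C 91 at offsets 12–15.
U+007A → 1-byte form 7A at offsets 16–16.
U+E1EDC → 4-byte form F3 A1 BB 9C at offsets 17–20.
Offset 17 falls in char 6's range; it's byte 1 of F3 A1 BB 9C = 0xF3.

0xF3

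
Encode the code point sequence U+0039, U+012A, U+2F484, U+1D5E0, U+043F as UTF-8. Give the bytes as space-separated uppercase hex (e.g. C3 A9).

39 C4 AA F0 AF 92 84 F0 9D 97 A0 D0 BF

U+0039: 1-byte form → 39.
U+012A: 2-byte form → C4 AA.
U+2F484: 4-byte form → F0 AF 92 84.
U+1D5E0: 4-byte form → F0 9D 97 A0.
U+043F: 2-byte form → D0 BF.
Concatenated (13 bytes): 39 C4 AA F0 AF 92 84 F0 9D 97 A0 D0 BF.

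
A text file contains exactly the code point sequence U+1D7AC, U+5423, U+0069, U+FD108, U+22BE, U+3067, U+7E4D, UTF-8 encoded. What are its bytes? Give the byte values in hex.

F0 9D 9E AC E5 90 A3 69 F3 BD 84 88 E2 8A BE E3 81 A7 E7 B9 8D

U+1D7AC: 4-byte form → F0 9D 9E AC.
U+5423: 3-byte form → E5 90 A3.
U+0069: 1-byte form → 69.
U+FD108: 4-byte form → F3 BD 84 88.
U+22BE: 3-byte form → E2 8A BE.
U+3067: 3-byte form → E3 81 A7.
U+7E4D: 3-byte form → E7 B9 8D.
Concatenated (21 bytes): F0 9D 9E AC E5 90 A3 69 F3 BD 84 88 E2 8A BE E3 81 A7 E7 B9 8D.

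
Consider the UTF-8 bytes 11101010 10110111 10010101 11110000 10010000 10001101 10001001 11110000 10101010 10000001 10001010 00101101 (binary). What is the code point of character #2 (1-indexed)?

Offset 0: leading byte 0xEA = 11101010 → 3-byte char #1 = EA B7 95.
Offset 3: leading byte 0xF0 = 11110000 → 4-byte char #2 = F0 90 8D 89.
Leading byte 0xF0 = 11110000 matches 11110xxx → 4-byte sequence.
Byte 1: 0xF0 = 11110000, payload 000 (3 bits).
Byte 2: 0x90 = 10010000 (10xxxxxx ✓), payload 010000.
Byte 3: 0x8D = 10001101 (10xxxxxx ✓), payload 001101.
Byte 4: 0x89 = 10001001 (10xxxxxx ✓), payload 001001.
Concatenate: 000010000001101001001 = 0x10349 (21 bits → U+10349).

U+10349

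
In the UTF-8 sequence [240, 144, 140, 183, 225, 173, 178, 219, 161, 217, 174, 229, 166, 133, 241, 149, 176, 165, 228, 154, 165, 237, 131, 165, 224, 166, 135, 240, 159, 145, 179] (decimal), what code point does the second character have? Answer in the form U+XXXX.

U+1B72

Offset 0: leading byte 0xF0 = 11110000 → 4-byte char #1 = F0 90 8C B7.
Offset 4: leading byte 0xE1 = 11100001 → 3-byte char #2 = E1 AD B2.
Leading byte 0xE1 = 11100001 matches 1110xxxx → 3-byte sequence.
Byte 1: 0xE1 = 11100001, payload 0001 (4 bits).
Byte 2: 0xAD = 10101101 (10xxxxxx ✓), payload 101101.
Byte 3: 0xB2 = 10110010 (10xxxxxx ✓), payload 110010.
Concatenate: 0001101101110010 = 0x1B72 (16 bits → U+1B72).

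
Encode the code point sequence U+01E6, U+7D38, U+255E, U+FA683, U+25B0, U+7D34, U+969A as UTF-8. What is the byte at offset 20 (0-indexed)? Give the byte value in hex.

0x9A

U+01E6 → 2-byte form C7 A6 at offsets 0–1.
U+7D38 → 3-byte form E7 B4 B8 at offsets 2–4.
U+255E → 3-byte form E2 95 9E at offsets 5–7.
U+FA683 → 4-byte form F3 BA 9A 83 at offsets 8–11.
U+25B0 → 3-byte form E2 96 B0 at offsets 12–14.
U+7D34 → 3-byte form E7 B4 B4 at offsets 15–17.
U+969A → 3-byte form E9 9A 9A at offsets 18–20.
Offset 20 falls in char 7's range; it's byte 3 of E9 9A 9A = 0x9A.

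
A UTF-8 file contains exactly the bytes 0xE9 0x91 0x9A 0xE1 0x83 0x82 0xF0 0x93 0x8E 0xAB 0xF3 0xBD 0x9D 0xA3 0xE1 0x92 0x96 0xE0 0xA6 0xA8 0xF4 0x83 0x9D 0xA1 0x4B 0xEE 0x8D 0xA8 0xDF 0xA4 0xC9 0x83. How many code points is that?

11

Byte at offset 0: 0xE9 = 11101001 → 3-byte char (#1). Advance 3.
Byte at offset 3: 0xE1 = 11100001 → 3-byte char (#2). Advance 3.
Byte at offset 6: 0xF0 = 11110000 → 4-byte char (#3). Advance 4.
Byte at offset 10: 0xF3 = 11110011 → 4-byte char (#4). Advance 4.
Byte at offset 14: 0xE1 = 11100001 → 3-byte char (#5). Advance 3.
Byte at offset 17: 0xE0 = 11100000 → 3-byte char (#6). Advance 3.
Byte at offset 20: 0xF4 = 11110100 → 4-byte char (#7). Advance 4.
Byte at offset 24: 0x4B = 01001011 → 1-byte char (#8). Advance 1.
Byte at offset 25: 0xEE = 11101110 → 3-byte char (#9). Advance 3.
Byte at offset 28: 0xDF = 11011111 → 2-byte char (#10). Advance 2.
Byte at offset 30: 0xC9 = 11001001 → 2-byte char (#11). Advance 2.
Reached end at offset 32 after 11 code points.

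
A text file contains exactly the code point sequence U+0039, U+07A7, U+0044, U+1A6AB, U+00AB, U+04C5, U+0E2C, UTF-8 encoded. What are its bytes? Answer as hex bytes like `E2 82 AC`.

U+0039: 1-byte form → 39.
U+07A7: 2-byte form → DE A7.
U+0044: 1-byte form → 44.
U+1A6AB: 4-byte form → F0 9A 9A AB.
U+00AB: 2-byte form → C2 AB.
U+04C5: 2-byte form → D3 85.
U+0E2C: 3-byte form → E0 B8 AC.
Concatenated (15 bytes): 39 DE A7 44 F0 9A 9A AB C2 AB D3 85 E0 B8 AC.

39 DE A7 44 F0 9A 9A AB C2 AB D3 85 E0 B8 AC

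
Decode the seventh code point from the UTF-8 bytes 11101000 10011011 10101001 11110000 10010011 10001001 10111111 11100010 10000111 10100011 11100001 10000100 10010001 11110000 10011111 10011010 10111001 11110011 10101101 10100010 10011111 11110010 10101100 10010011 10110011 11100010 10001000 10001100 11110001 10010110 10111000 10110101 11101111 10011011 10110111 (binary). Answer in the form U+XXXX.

Offset 0: leading byte 0xE8 = 11101000 → 3-byte char #1 = E8 9B A9.
Offset 3: leading byte 0xF0 = 11110000 → 4-byte char #2 = F0 93 89 BF.
Offset 7: leading byte 0xE2 = 11100010 → 3-byte char #3 = E2 87 A3.
Offset 10: leading byte 0xE1 = 11100001 → 3-byte char #4 = E1 84 91.
Offset 13: leading byte 0xF0 = 11110000 → 4-byte char #5 = F0 9F 9A B9.
Offset 17: leading byte 0xF3 = 11110011 → 4-byte char #6 = F3 AD A2 9F.
Offset 21: leading byte 0xF2 = 11110010 → 4-byte char #7 = F2 AC 93 B3.
Leading byte 0xF2 = 11110010 matches 11110xxx → 4-byte sequence.
Byte 1: 0xF2 = 11110010, payload 010 (3 bits).
Byte 2: 0xAC = 10101100 (10xxxxxx ✓), payload 101100.
Byte 3: 0x93 = 10010011 (10xxxxxx ✓), payload 010011.
Byte 4: 0xB3 = 10110011 (10xxxxxx ✓), payload 110011.
Concatenate: 010101100010011110011 = 0xAC4F3 (21 bits → U+AC4F3).

U+AC4F3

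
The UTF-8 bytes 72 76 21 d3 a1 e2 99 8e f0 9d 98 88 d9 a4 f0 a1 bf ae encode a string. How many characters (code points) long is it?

8

Byte at offset 0: 0x72 = 01110010 → 1-byte char (#1). Advance 1.
Byte at offset 1: 0x76 = 01110110 → 1-byte char (#2). Advance 1.
Byte at offset 2: 0x21 = 00100001 → 1-byte char (#3). Advance 1.
Byte at offset 3: 0xD3 = 11010011 → 2-byte char (#4). Advance 2.
Byte at offset 5: 0xE2 = 11100010 → 3-byte char (#5). Advance 3.
Byte at offset 8: 0xF0 = 11110000 → 4-byte char (#6). Advance 4.
Byte at offset 12: 0xD9 = 11011001 → 2-byte char (#7). Advance 2.
Byte at offset 14: 0xF0 = 11110000 → 4-byte char (#8). Advance 4.
Reached end at offset 18 after 8 code points.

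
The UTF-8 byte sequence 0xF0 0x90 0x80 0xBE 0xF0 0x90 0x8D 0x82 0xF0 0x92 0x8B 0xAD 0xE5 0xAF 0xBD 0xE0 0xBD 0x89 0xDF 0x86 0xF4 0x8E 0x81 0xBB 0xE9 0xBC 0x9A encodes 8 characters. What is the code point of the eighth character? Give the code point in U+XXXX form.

U+9F1A

Offset 0: leading byte 0xF0 = 11110000 → 4-byte char #1 = F0 90 80 BE.
Offset 4: leading byte 0xF0 = 11110000 → 4-byte char #2 = F0 90 8D 82.
Offset 8: leading byte 0xF0 = 11110000 → 4-byte char #3 = F0 92 8B AD.
Offset 12: leading byte 0xE5 = 11100101 → 3-byte char #4 = E5 AF BD.
Offset 15: leading byte 0xE0 = 11100000 → 3-byte char #5 = E0 BD 89.
Offset 18: leading byte 0xDF = 11011111 → 2-byte char #6 = DF 86.
Offset 20: leading byte 0xF4 = 11110100 → 4-byte char #7 = F4 8E 81 BB.
Offset 24: leading byte 0xE9 = 11101001 → 3-byte char #8 = E9 BC 9A.
Leading byte 0xE9 = 11101001 matches 1110xxxx → 3-byte sequence.
Byte 1: 0xE9 = 11101001, payload 1001 (4 bits).
Byte 2: 0xBC = 10111100 (10xxxxxx ✓), payload 111100.
Byte 3: 0x9A = 10011010 (10xxxxxx ✓), payload 011010.
Concatenate: 1001111100011010 = 0x9F1A (16 bits → U+9F1A).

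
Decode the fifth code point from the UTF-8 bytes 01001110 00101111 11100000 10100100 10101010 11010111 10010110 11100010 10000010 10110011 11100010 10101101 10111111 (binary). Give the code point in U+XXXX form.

Offset 0: leading byte 0x4E = 01001110 → 1-byte char #1 = 4E.
Offset 1: leading byte 0x2F = 00101111 → 1-byte char #2 = 2F.
Offset 2: leading byte 0xE0 = 11100000 → 3-byte char #3 = E0 A4 AA.
Offset 5: leading byte 0xD7 = 11010111 → 2-byte char #4 = D7 96.
Offset 7: leading byte 0xE2 = 11100010 → 3-byte char #5 = E2 82 B3.
Leading byte 0xE2 = 11100010 matches 1110xxxx → 3-byte sequence.
Byte 1: 0xE2 = 11100010, payload 0010 (4 bits).
Byte 2: 0x82 = 10000010 (10xxxxxx ✓), payload 000010.
Byte 3: 0xB3 = 10110011 (10xxxxxx ✓), payload 110011.
Concatenate: 0010000010110011 = 0x20B3 (16 bits → U+20B3).

U+20B3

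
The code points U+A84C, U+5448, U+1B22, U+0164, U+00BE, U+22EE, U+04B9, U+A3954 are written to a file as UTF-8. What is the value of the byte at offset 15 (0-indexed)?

0xAE

U+A84C → 3-byte form EA A1 8C at offsets 0–2.
U+5448 → 3-byte form E5 91 88 at offsets 3–5.
U+1B22 → 3-byte form E1 AC A2 at offsets 6–8.
U+0164 → 2-byte form C5 A4 at offsets 9–10.
U+00BE → 2-byte form C2 BE at offsets 11–12.
U+22EE → 3-byte form E2 8B AE at offsets 13–15.
Offset 15 falls in char 6's range; it's byte 3 of E2 8B AE = 0xAE.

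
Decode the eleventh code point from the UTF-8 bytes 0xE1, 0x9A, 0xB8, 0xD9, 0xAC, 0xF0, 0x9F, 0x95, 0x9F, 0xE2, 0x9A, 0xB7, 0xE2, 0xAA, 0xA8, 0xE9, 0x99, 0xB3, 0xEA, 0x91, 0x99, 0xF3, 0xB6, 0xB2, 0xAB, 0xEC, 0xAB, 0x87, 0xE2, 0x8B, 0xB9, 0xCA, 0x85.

Offset 0: leading byte 0xE1 = 11100001 → 3-byte char #1 = E1 9A B8.
Offset 3: leading byte 0xD9 = 11011001 → 2-byte char #2 = D9 AC.
Offset 5: leading byte 0xF0 = 11110000 → 4-byte char #3 = F0 9F 95 9F.
Offset 9: leading byte 0xE2 = 11100010 → 3-byte char #4 = E2 9A B7.
Offset 12: leading byte 0xE2 = 11100010 → 3-byte char #5 = E2 AA A8.
Offset 15: leading byte 0xE9 = 11101001 → 3-byte char #6 = E9 99 B3.
Offset 18: leading byte 0xEA = 11101010 → 3-byte char #7 = EA 91 99.
Offset 21: leading byte 0xF3 = 11110011 → 4-byte char #8 = F3 B6 B2 AB.
Offset 25: leading byte 0xEC = 11101100 → 3-byte char #9 = EC AB 87.
Offset 28: leading byte 0xE2 = 11100010 → 3-byte char #10 = E2 8B B9.
Offset 31: leading byte 0xCA = 11001010 → 2-byte char #11 = CA 85.
Leading byte 0xCA = 11001010 matches 110xxxxx → 2-byte sequence.
Byte 1: 0xCA = 11001010, payload 01010 (5 bits).
Byte 2: 0x85 = 10000101 (10xxxxxx ✓), payload 000101.
Concatenate: 01010000101 = 0x285 (11 bits → U+0285).

U+0285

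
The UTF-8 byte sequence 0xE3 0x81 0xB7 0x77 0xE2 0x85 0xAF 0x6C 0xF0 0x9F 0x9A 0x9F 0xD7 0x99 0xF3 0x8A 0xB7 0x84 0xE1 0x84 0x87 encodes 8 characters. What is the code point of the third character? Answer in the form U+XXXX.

U+216F

Offset 0: leading byte 0xE3 = 11100011 → 3-byte char #1 = E3 81 B7.
Offset 3: leading byte 0x77 = 01110111 → 1-byte char #2 = 77.
Offset 4: leading byte 0xE2 = 11100010 → 3-byte char #3 = E2 85 AF.
Leading byte 0xE2 = 11100010 matches 1110xxxx → 3-byte sequence.
Byte 1: 0xE2 = 11100010, payload 0010 (4 bits).
Byte 2: 0x85 = 10000101 (10xxxxxx ✓), payload 000101.
Byte 3: 0xAF = 10101111 (10xxxxxx ✓), payload 101111.
Concatenate: 0010000101101111 = 0x216F (16 bits → U+216F).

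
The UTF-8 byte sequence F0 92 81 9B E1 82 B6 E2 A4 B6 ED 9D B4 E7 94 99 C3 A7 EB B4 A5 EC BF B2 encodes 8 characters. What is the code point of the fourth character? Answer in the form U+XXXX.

U+D774

Offset 0: leading byte 0xF0 = 11110000 → 4-byte char #1 = F0 92 81 9B.
Offset 4: leading byte 0xE1 = 11100001 → 3-byte char #2 = E1 82 B6.
Offset 7: leading byte 0xE2 = 11100010 → 3-byte char #3 = E2 A4 B6.
Offset 10: leading byte 0xED = 11101101 → 3-byte char #4 = ED 9D B4.
Leading byte 0xED = 11101101 matches 1110xxxx → 3-byte sequence.
Byte 1: 0xED = 11101101, payload 1101 (4 bits).
Byte 2: 0x9D = 10011101 (10xxxxxx ✓), payload 011101.
Byte 3: 0xB4 = 10110100 (10xxxxxx ✓), payload 110100.
Concatenate: 1101011101110100 = 0xD774 (16 bits → U+D774).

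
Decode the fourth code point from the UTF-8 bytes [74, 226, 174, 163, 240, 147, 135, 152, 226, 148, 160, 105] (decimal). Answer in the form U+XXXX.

U+2520

Offset 0: leading byte 0x4A = 01001010 → 1-byte char #1 = 4A.
Offset 1: leading byte 0xE2 = 11100010 → 3-byte char #2 = E2 AE A3.
Offset 4: leading byte 0xF0 = 11110000 → 4-byte char #3 = F0 93 87 98.
Offset 8: leading byte 0xE2 = 11100010 → 3-byte char #4 = E2 94 A0.
Leading byte 0xE2 = 11100010 matches 1110xxxx → 3-byte sequence.
Byte 1: 0xE2 = 11100010, payload 0010 (4 bits).
Byte 2: 0x94 = 10010100 (10xxxxxx ✓), payload 010100.
Byte 3: 0xA0 = 10100000 (10xxxxxx ✓), payload 100000.
Concatenate: 0010010100100000 = 0x2520 (16 bits → U+2520).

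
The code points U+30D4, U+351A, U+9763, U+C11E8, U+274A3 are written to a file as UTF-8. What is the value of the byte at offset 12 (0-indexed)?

0xA8

U+30D4 → 3-byte form E3 83 94 at offsets 0–2.
U+351A → 3-byte form E3 94 9A at offsets 3–5.
U+9763 → 3-byte form E9 9D A3 at offsets 6–8.
U+C11E8 → 4-byte form F3 81 87 A8 at offsets 9–12.
Offset 12 falls in char 4's range; it's byte 4 of F3 81 87 A8 = 0xA8.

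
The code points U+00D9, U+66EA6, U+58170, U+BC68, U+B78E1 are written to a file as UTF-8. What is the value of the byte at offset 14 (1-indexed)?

0xF2

1-indexed offset 14 is 0-indexed offset 13.
U+00D9 → 2-byte form C3 99 at offsets 0–1.
U+66EA6 → 4-byte form F1 A6 BA A6 at offsets 2–5.
U+58170 → 4-byte form F1 98 85 B0 at offsets 6–9.
U+BC68 → 3-byte form EB B1 A8 at offsets 10–12.
U+B78E1 → 4-byte form F2 B7 A3 A1 at offsets 13–16.
Offset 13 falls in char 5's range; it's byte 1 of F2 B7 A3 A1 = 0xF2.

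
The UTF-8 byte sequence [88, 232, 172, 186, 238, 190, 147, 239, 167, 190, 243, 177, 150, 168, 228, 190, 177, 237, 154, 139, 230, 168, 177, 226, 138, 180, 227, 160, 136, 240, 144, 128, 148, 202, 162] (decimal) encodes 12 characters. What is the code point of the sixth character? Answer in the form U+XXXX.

U+4FB1

Offset 0: leading byte 0x58 = 01011000 → 1-byte char #1 = 58.
Offset 1: leading byte 0xE8 = 11101000 → 3-byte char #2 = E8 AC BA.
Offset 4: leading byte 0xEE = 11101110 → 3-byte char #3 = EE BE 93.
Offset 7: leading byte 0xEF = 11101111 → 3-byte char #4 = EF A7 BE.
Offset 10: leading byte 0xF3 = 11110011 → 4-byte char #5 = F3 B1 96 A8.
Offset 14: leading byte 0xE4 = 11100100 → 3-byte char #6 = E4 BE B1.
Leading byte 0xE4 = 11100100 matches 1110xxxx → 3-byte sequence.
Byte 1: 0xE4 = 11100100, payload 0100 (4 bits).
Byte 2: 0xBE = 10111110 (10xxxxxx ✓), payload 111110.
Byte 3: 0xB1 = 10110001 (10xxxxxx ✓), payload 110001.
Concatenate: 0100111110110001 = 0x4FB1 (16 bits → U+4FB1).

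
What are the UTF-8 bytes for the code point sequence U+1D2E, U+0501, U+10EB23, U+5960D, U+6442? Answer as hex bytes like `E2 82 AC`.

U+1D2E: 3-byte form → E1 B4 AE.
U+0501: 2-byte form → D4 81.
U+10EB23: 4-byte form → F4 8E AC A3.
U+5960D: 4-byte form → F1 99 98 8D.
U+6442: 3-byte form → E6 91 82.
Concatenated (16 bytes): E1 B4 AE D4 81 F4 8E AC A3 F1 99 98 8D E6 91 82.

E1 B4 AE D4 81 F4 8E AC A3 F1 99 98 8D E6 91 82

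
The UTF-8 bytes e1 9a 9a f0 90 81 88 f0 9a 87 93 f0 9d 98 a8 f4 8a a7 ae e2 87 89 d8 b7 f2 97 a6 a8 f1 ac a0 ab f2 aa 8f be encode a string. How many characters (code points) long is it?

10

Byte at offset 0: 0xE1 = 11100001 → 3-byte char (#1). Advance 3.
Byte at offset 3: 0xF0 = 11110000 → 4-byte char (#2). Advance 4.
Byte at offset 7: 0xF0 = 11110000 → 4-byte char (#3). Advance 4.
Byte at offset 11: 0xF0 = 11110000 → 4-byte char (#4). Advance 4.
Byte at offset 15: 0xF4 = 11110100 → 4-byte char (#5). Advance 4.
Byte at offset 19: 0xE2 = 11100010 → 3-byte char (#6). Advance 3.
Byte at offset 22: 0xD8 = 11011000 → 2-byte char (#7). Advance 2.
Byte at offset 24: 0xF2 = 11110010 → 4-byte char (#8). Advance 4.
Byte at offset 28: 0xF1 = 11110001 → 4-byte char (#9). Advance 4.
Byte at offset 32: 0xF2 = 11110010 → 4-byte char (#10). Advance 4.
Reached end at offset 36 after 10 code points.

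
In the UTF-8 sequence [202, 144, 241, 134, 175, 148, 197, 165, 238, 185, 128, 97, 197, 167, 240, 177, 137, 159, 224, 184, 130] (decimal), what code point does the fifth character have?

Offset 0: leading byte 0xCA = 11001010 → 2-byte char #1 = CA 90.
Offset 2: leading byte 0xF1 = 11110001 → 4-byte char #2 = F1 86 AF 94.
Offset 6: leading byte 0xC5 = 11000101 → 2-byte char #3 = C5 A5.
Offset 8: leading byte 0xEE = 11101110 → 3-byte char #4 = EE B9 80.
Offset 11: leading byte 0x61 = 01100001 → 1-byte char #5 = 61.
Leading byte 0x61 = 01100001 matches 0xxxxxxx → 1-byte sequence.
Byte 1: 0x61 = 01100001, payload 1100001 (7 bits).
Concatenate: 1100001 = 0x61 (7 bits → U+0061).

U+0061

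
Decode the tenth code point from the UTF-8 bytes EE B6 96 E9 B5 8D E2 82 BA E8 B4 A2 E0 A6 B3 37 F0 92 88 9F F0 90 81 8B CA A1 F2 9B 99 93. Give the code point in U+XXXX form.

Offset 0: leading byte 0xEE = 11101110 → 3-byte char #1 = EE B6 96.
Offset 3: leading byte 0xE9 = 11101001 → 3-byte char #2 = E9 B5 8D.
Offset 6: leading byte 0xE2 = 11100010 → 3-byte char #3 = E2 82 BA.
Offset 9: leading byte 0xE8 = 11101000 → 3-byte char #4 = E8 B4 A2.
Offset 12: leading byte 0xE0 = 11100000 → 3-byte char #5 = E0 A6 B3.
Offset 15: leading byte 0x37 = 00110111 → 1-byte char #6 = 37.
Offset 16: leading byte 0xF0 = 11110000 → 4-byte char #7 = F0 92 88 9F.
Offset 20: leading byte 0xF0 = 11110000 → 4-byte char #8 = F0 90 81 8B.
Offset 24: leading byte 0xCA = 11001010 → 2-byte char #9 = CA A1.
Offset 26: leading byte 0xF2 = 11110010 → 4-byte char #10 = F2 9B 99 93.
Leading byte 0xF2 = 11110010 matches 11110xxx → 4-byte sequence.
Byte 1: 0xF2 = 11110010, payload 010 (3 bits).
Byte 2: 0x9B = 10011011 (10xxxxxx ✓), payload 011011.
Byte 3: 0x99 = 10011001 (10xxxxxx ✓), payload 011001.
Byte 4: 0x93 = 10010011 (10xxxxxx ✓), payload 010011.
Concatenate: 010011011011001010011 = 0x9B653 (21 bits → U+9B653).

U+9B653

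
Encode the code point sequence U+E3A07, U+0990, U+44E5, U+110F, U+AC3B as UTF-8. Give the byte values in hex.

U+E3A07: 4-byte form → F3 A3 A8 87.
U+0990: 3-byte form → E0 A6 90.
U+44E5: 3-byte form → E4 93 A5.
U+110F: 3-byte form → E1 84 8F.
U+AC3B: 3-byte form → EA B0 BB.
Concatenated (16 bytes): F3 A3 A8 87 E0 A6 90 E4 93 A5 E1 84 8F EA B0 BB.

F3 A3 A8 87 E0 A6 90 E4 93 A5 E1 84 8F EA B0 BB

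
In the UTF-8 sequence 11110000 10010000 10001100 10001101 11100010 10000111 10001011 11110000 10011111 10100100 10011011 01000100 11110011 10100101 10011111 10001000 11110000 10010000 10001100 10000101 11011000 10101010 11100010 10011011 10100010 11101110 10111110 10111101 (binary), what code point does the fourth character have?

Offset 0: leading byte 0xF0 = 11110000 → 4-byte char #1 = F0 90 8C 8D.
Offset 4: leading byte 0xE2 = 11100010 → 3-byte char #2 = E2 87 8B.
Offset 7: leading byte 0xF0 = 11110000 → 4-byte char #3 = F0 9F A4 9B.
Offset 11: leading byte 0x44 = 01000100 → 1-byte char #4 = 44.
Leading byte 0x44 = 01000100 matches 0xxxxxxx → 1-byte sequence.
Byte 1: 0x44 = 01000100, payload 1000100 (7 bits).
Concatenate: 1000100 = 0x44 (7 bits → U+0044).

U+0044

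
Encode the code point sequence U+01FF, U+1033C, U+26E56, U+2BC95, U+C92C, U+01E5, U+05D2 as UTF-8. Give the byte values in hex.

U+01FF: 2-byte form → C7 BF.
U+1033C: 4-byte form → F0 90 8C BC.
U+26E56: 4-byte form → F0 A6 B9 96.
U+2BC95: 4-byte form → F0 AB B2 95.
U+C92C: 3-byte form → EC A4 AC.
U+01E5: 2-byte form → C7 A5.
U+05D2: 2-byte form → D7 92.
Concatenated (21 bytes): C7 BF F0 90 8C BC F0 A6 B9 96 F0 AB B2 95 EC A4 AC C7 A5 D7 92.

C7 BF F0 90 8C BC F0 A6 B9 96 F0 AB B2 95 EC A4 AC C7 A5 D7 92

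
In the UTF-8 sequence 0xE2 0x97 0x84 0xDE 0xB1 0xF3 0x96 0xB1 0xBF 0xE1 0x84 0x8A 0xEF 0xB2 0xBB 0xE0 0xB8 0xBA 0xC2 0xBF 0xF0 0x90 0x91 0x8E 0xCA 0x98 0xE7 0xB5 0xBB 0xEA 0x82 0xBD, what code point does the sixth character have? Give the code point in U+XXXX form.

U+0E3A

Offset 0: leading byte 0xE2 = 11100010 → 3-byte char #1 = E2 97 84.
Offset 3: leading byte 0xDE = 11011110 → 2-byte char #2 = DE B1.
Offset 5: leading byte 0xF3 = 11110011 → 4-byte char #3 = F3 96 B1 BF.
Offset 9: leading byte 0xE1 = 11100001 → 3-byte char #4 = E1 84 8A.
Offset 12: leading byte 0xEF = 11101111 → 3-byte char #5 = EF B2 BB.
Offset 15: leading byte 0xE0 = 11100000 → 3-byte char #6 = E0 B8 BA.
Leading byte 0xE0 = 11100000 matches 1110xxxx → 3-byte sequence.
Byte 1: 0xE0 = 11100000, payload 0000 (4 bits).
Byte 2: 0xB8 = 10111000 (10xxxxxx ✓), payload 111000.
Byte 3: 0xBA = 10111010 (10xxxxxx ✓), payload 111010.
Concatenate: 0000111000111010 = 0xE3A (16 bits → U+0E3A).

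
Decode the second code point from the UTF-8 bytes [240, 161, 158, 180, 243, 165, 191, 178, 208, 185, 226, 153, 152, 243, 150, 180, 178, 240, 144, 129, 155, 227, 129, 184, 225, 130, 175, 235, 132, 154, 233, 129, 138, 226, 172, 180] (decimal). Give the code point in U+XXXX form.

U+E5FF2

Offset 0: leading byte 0xF0 = 11110000 → 4-byte char #1 = F0 A1 9E B4.
Offset 4: leading byte 0xF3 = 11110011 → 4-byte char #2 = F3 A5 BF B2.
Leading byte 0xF3 = 11110011 matches 11110xxx → 4-byte sequence.
Byte 1: 0xF3 = 11110011, payload 011 (3 bits).
Byte 2: 0xA5 = 10100101 (10xxxxxx ✓), payload 100101.
Byte 3: 0xBF = 10111111 (10xxxxxx ✓), payload 111111.
Byte 4: 0xB2 = 10110010 (10xxxxxx ✓), payload 110010.
Concatenate: 011100101111111110010 = 0xE5FF2 (21 bits → U+E5FF2).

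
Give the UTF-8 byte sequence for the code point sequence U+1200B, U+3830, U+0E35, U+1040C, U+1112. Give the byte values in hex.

U+1200B: 4-byte form → F0 92 80 8B.
U+3830: 3-byte form → E3 A0 B0.
U+0E35: 3-byte form → E0 B8 B5.
U+1040C: 4-byte form → F0 90 90 8C.
U+1112: 3-byte form → E1 84 92.
Concatenated (17 bytes): F0 92 80 8B E3 A0 B0 E0 B8 B5 F0 90 90 8C E1 84 92.

F0 92 80 8B E3 A0 B0 E0 B8 B5 F0 90 90 8C E1 84 92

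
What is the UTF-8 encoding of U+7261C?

F1 B2 98 9C

U+7261C = 0x7261C = 468508 decimal. In range U+10000–U+10FFFF → 4-byte form: 11110xxx 10xxxxxx 10xxxxxx 10xxxxxx.
Binary (21 bits): 001110010011000011100.
Split 3+6+6+6: 001 | 110010 | 011000 | 011100.
Byte 1: 11110001 = 0xF1.
Byte 2: 10110010 = 0xB2.
Byte 3: 10011000 = 0x98.
Byte 4: 10011100 = 0x9C.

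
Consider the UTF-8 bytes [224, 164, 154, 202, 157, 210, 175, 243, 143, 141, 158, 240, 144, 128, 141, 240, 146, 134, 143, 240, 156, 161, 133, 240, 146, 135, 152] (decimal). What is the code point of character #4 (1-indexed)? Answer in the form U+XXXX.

Offset 0: leading byte 0xE0 = 11100000 → 3-byte char #1 = E0 A4 9A.
Offset 3: leading byte 0xCA = 11001010 → 2-byte char #2 = CA 9D.
Offset 5: leading byte 0xD2 = 11010010 → 2-byte char #3 = D2 AF.
Offset 7: leading byte 0xF3 = 11110011 → 4-byte char #4 = F3 8F 8D 9E.
Leading byte 0xF3 = 11110011 matches 11110xxx → 4-byte sequence.
Byte 1: 0xF3 = 11110011, payload 011 (3 bits).
Byte 2: 0x8F = 10001111 (10xxxxxx ✓), payload 001111.
Byte 3: 0x8D = 10001101 (10xxxxxx ✓), payload 001101.
Byte 4: 0x9E = 10011110 (10xxxxxx ✓), payload 011110.
Concatenate: 011001111001101011110 = 0xCF35E (21 bits → U+CF35E).

U+CF35E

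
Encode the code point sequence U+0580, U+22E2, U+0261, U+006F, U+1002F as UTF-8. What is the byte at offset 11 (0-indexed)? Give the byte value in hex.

U+0580 → 2-byte form D6 80 at offsets 0–1.
U+22E2 → 3-byte form E2 8B A2 at offsets 2–4.
U+0261 → 2-byte form C9 A1 at offsets 5–6.
U+006F → 1-byte form 6F at offsets 7–7.
U+1002F → 4-byte form F0 90 80 AF at offsets 8–11.
Offset 11 falls in char 5's range; it's byte 4 of F0 90 80 AF = 0xAF.

0xAF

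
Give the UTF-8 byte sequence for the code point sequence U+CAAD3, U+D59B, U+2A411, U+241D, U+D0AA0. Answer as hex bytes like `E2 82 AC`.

U+CAAD3: 4-byte form → F3 8A AB 93.
U+D59B: 3-byte form → ED 96 9B.
U+2A411: 4-byte form → F0 AA 90 91.
U+241D: 3-byte form → E2 90 9D.
U+D0AA0: 4-byte form → F3 90 AA A0.
Concatenated (18 bytes): F3 8A AB 93 ED 96 9B F0 AA 90 91 E2 90 9D F3 90 AA A0.

F3 8A AB 93 ED 96 9B F0 AA 90 91 E2 90 9D F3 90 AA A0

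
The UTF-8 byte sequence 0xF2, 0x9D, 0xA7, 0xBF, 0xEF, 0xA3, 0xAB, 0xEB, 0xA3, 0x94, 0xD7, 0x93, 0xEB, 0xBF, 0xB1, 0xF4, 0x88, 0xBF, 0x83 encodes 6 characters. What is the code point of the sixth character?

Offset 0: leading byte 0xF2 = 11110010 → 4-byte char #1 = F2 9D A7 BF.
Offset 4: leading byte 0xEF = 11101111 → 3-byte char #2 = EF A3 AB.
Offset 7: leading byte 0xEB = 11101011 → 3-byte char #3 = EB A3 94.
Offset 10: leading byte 0xD7 = 11010111 → 2-byte char #4 = D7 93.
Offset 12: leading byte 0xEB = 11101011 → 3-byte char #5 = EB BF B1.
Offset 15: leading byte 0xF4 = 11110100 → 4-byte char #6 = F4 88 BF 83.
Leading byte 0xF4 = 11110100 matches 11110xxx → 4-byte sequence.
Byte 1: 0xF4 = 11110100, payload 100 (3 bits).
Byte 2: 0x88 = 10001000 (10xxxxxx ✓), payload 001000.
Byte 3: 0xBF = 10111111 (10xxxxxx ✓), payload 111111.
Byte 4: 0x83 = 10000011 (10xxxxxx ✓), payload 000011.
Concatenate: 100001000111111000011 = 0x108FC3 (21 bits → U+108FC3).

U+108FC3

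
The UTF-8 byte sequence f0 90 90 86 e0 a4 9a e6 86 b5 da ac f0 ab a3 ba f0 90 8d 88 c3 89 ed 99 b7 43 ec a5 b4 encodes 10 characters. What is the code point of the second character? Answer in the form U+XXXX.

Offset 0: leading byte 0xF0 = 11110000 → 4-byte char #1 = F0 90 90 86.
Offset 4: leading byte 0xE0 = 11100000 → 3-byte char #2 = E0 A4 9A.
Leading byte 0xE0 = 11100000 matches 1110xxxx → 3-byte sequence.
Byte 1: 0xE0 = 11100000, payload 0000 (4 bits).
Byte 2: 0xA4 = 10100100 (10xxxxxx ✓), payload 100100.
Byte 3: 0x9A = 10011010 (10xxxxxx ✓), payload 011010.
Concatenate: 0000100100011010 = 0x91A (16 bits → U+091A).

U+091A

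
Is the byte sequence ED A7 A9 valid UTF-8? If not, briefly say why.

Structurally a 3-byte sequence; payload = 0xD9E9.
But 0xD9E9 is in U+D800–U+DFFF, the surrogate range. Surrogates are not Unicode scalar values and are forbidden in UTF-8.

invalid (encodes a surrogate (U+D800–U+DFFF))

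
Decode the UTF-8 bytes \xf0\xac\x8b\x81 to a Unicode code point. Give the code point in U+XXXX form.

U+2C2C1

Leading byte 0xF0 = 11110000 matches 11110xxx → 4-byte sequence.
Byte 1: 0xF0 = 11110000, payload 000 (3 bits).
Byte 2: 0xAC = 10101100 (10xxxxxx ✓), payload 101100.
Byte 3: 0x8B = 10001011 (10xxxxxx ✓), payload 001011.
Byte 4: 0x81 = 10000001 (10xxxxxx ✓), payload 000001.
Concatenate: 000101100001011000001 = 0x2C2C1 (21 bits → U+2C2C1).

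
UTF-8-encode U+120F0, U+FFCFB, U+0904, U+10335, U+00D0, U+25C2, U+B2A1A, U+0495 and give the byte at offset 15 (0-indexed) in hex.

0xC3

U+120F0 → 4-byte form F0 92 83 B0 at offsets 0–3.
U+FFCFB → 4-byte form F3 BF B3 BB at offsets 4–7.
U+0904 → 3-byte form E0 A4 84 at offsets 8–10.
U+10335 → 4-byte form F0 90 8C B5 at offsets 11–14.
U+00D0 → 2-byte form C3 90 at offsets 15–16.
Offset 15 falls in char 5's range; it's byte 1 of C3 90 = 0xC3.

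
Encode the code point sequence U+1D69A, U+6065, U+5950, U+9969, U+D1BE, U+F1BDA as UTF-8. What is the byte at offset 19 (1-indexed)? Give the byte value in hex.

1-indexed offset 19 is 0-indexed offset 18.
U+1D69A → 4-byte form F0 9D 9A 9A at offsets 0–3.
U+6065 → 3-byte form E6 81 A5 at offsets 4–6.
U+5950 → 3-byte form E5 A5 90 at offsets 7–9.
U+9969 → 3-byte form E9 A5 A9 at offsets 10–12.
U+D1BE → 3-byte form ED 86 BE at offsets 13–15.
U+F1BDA → 4-byte form F3 B1 AF 9A at offsets 16–19.
Offset 18 falls in char 6's range; it's byte 3 of F3 B1 AF 9A = 0xAF.

0xAF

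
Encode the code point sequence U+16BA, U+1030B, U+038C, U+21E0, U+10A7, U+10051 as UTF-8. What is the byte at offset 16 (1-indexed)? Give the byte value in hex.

1-indexed offset 16 is 0-indexed offset 15.
U+16BA → 3-byte form E1 9A BA at offsets 0–2.
U+1030B → 4-byte form F0 90 8C 8B at offsets 3–6.
U+038C → 2-byte form CE 8C at offsets 7–8.
U+21E0 → 3-byte form E2 87 A0 at offsets 9–11.
U+10A7 → 3-byte form E1 82 A7 at offsets 12–14.
U+10051 → 4-byte form F0 90 81 91 at offsets 15–18.
Offset 15 falls in char 6's range; it's byte 1 of F0 90 81 91 = 0xF0.

0xF0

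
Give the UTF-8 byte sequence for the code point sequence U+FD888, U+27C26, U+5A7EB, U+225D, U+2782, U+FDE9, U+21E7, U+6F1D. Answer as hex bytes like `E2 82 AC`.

U+FD888: 4-byte form → F3 BD A2 88.
U+27C26: 4-byte form → F0 A7 B0 A6.
U+5A7EB: 4-byte form → F1 9A 9F AB.
U+225D: 3-byte form → E2 89 9D.
U+2782: 3-byte form → E2 9E 82.
U+FDE9: 3-byte form → EF B7 A9.
U+21E7: 3-byte form → E2 87 A7.
U+6F1D: 3-byte form → E6 BC 9D.
Concatenated (27 bytes): F3 BD A2 88 F0 A7 B0 A6 F1 9A 9F AB E2 89 9D E2 9E 82 EF B7 A9 E2 87 A7 E6 BC 9D.

F3 BD A2 88 F0 A7 B0 A6 F1 9A 9F AB E2 89 9D E2 9E 82 EF B7 A9 E2 87 A7 E6 BC 9D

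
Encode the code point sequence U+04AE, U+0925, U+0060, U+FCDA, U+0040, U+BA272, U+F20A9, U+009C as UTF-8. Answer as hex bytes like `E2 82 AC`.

U+04AE: 2-byte form → D2 AE.
U+0925: 3-byte form → E0 A4 A5.
U+0060: 1-byte form → 60.
U+FCDA: 3-byte form → EF B3 9A.
U+0040: 1-byte form → 40.
U+BA272: 4-byte form → F2 BA 89 B2.
U+F20A9: 4-byte form → F3 B2 82 A9.
U+009C: 2-byte form → C2 9C.
Concatenated (20 bytes): D2 AE E0 A4 A5 60 EF B3 9A 40 F2 BA 89 B2 F3 B2 82 A9 C2 9C.

D2 AE E0 A4 A5 60 EF B3 9A 40 F2 BA 89 B2 F3 B2 82 A9 C2 9C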